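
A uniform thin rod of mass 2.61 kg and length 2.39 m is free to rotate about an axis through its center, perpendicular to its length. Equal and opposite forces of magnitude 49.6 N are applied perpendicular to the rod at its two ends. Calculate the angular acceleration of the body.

α ≈ 95.4 rad/s²

I = (1/12)ML² = (1/12)(2.61)(2.39)² = 1.242 kg·m².
The couple gives τ = F·(L/2) + F·(L/2) = F L = (49.6)(2.39) = 118.5 N·m.
Newton's second law for rotation, τ = Iα, gives α = τ/I = 118.5/1.242 = 95.42 rad/s².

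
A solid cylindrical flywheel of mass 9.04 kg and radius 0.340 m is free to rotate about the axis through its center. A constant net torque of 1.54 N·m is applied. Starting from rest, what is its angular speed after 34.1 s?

I = ½MR² = (1/2)(9.04)(0.340)² = 0.5225 kg·m².
α = τ/I = 1.54/0.5225 = 2.947 rad/s².
ω = ω₀ + αt = 0 + (2.947)(34.1) = 100.5 rad/s.

ω ≈ 101 rad/s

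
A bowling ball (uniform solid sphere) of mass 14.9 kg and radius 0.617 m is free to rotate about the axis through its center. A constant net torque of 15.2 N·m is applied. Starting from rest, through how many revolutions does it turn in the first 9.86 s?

≈ 51.8 revolutions

I = (2/5)MR² = (2/5)(14.9)(0.617)² = 2.269 kg·m².
α = τ/I = 15.2/2.269 = 6.699 rad/s².
θ = ½αt² = ½(6.699)(9.86)² = 325.6 rad.
Revolutions = θ/(2π) = 51.83.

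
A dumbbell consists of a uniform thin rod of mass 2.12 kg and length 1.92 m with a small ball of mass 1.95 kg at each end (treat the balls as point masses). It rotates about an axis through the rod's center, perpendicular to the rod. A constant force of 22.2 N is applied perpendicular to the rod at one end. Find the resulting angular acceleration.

α ≈ 5.02 rad/s²

I_rod = (1/12)ML² = (1/12)(2.12)(1.92)² = 0.6513 kg·m².
I_balls = 2·m·(L/2)² = 2(1.95)(0.9600)² = 3.594 kg·m².
Total I = 4.246 kg·m².
τ = F·(L/2) = (22.2)(0.960) = 21.31 N·m.
α = τ/I = 21.31/4.246 = 5.020 rad/s².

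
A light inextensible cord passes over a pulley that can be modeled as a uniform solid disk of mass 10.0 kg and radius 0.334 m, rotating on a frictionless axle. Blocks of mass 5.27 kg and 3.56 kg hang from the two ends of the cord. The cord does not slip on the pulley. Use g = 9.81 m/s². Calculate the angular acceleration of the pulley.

α ≈ 3.63 rad/s²

I = ½MR² = (1/2)(10.0)(0.334)² = 0.5578 kg·m².
Heavier block: m₁g − T₁ = m₁a. Lighter block: T₂ − m₂g = m₂a.
Pulley: (T₁ − T₂)R = Iα = I(a/R), so T₁ − T₂ = (I/R²)a = (1/2)M_p a = 5.000·a.
Adding the three: (m₁ − m₂)g = (m₁ + m₂ + 5.000)a, so a = (5.27 − 3.56)(9.81)/(5.27 + 3.56 + 5.000) = 1.213 m/s².
α = a/R = 1.213/0.334 = 3.632 rad/s².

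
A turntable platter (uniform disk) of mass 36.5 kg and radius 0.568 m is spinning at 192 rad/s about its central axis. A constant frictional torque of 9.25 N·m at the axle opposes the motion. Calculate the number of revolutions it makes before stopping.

I = ½MR² = (1/2)(36.5)(0.568)² = 5.888 kg·m².
The net torque has magnitude 9.25 N·m, opposing ω.
|α| = τ/I = 9.250/5.888 = 1.571 rad/s² (deceleration).
ω² = ω₀² − 2|α|θ with ω = 0 ⇒ θ = ω₀²/(2|α|) = 11730 rad = 1867 rev.

≈ 1870 revolutions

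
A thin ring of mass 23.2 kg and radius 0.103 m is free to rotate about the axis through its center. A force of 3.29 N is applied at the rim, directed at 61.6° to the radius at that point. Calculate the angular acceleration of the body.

α ≈ 1.21 rad/s²

I = MR² = (23.2)(0.103)² = 0.2461 kg·m².
Only the tangential component produces torque: τ = F R sinθ = (3.29)(0.103) sin 61.6° = 0.2981 N·m.
Newton's second law for rotation, τ = Iα, gives α = τ/I = 0.2981/0.2461 = 1.211 rad/s².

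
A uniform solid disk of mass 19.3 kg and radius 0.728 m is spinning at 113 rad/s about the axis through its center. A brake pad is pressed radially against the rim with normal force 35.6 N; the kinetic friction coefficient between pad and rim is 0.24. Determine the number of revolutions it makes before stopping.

I = ½MR² = (1/2)(19.3)(0.728)² = 5.114 kg·m².
Friction force f = μN = (0.24)(35.6) = 8.544 N at the rim; torque magnitude τ = fR = 6.220 N·m, opposing ω.
|α| = τ/I = 6.220/5.114 = 1.216 rad/s² (deceleration).
ω² = ω₀² − 2|α|θ with ω = 0 ⇒ θ = ω₀²/(2|α|) = 5250 rad = 835.5 rev.

≈ 835 revolutions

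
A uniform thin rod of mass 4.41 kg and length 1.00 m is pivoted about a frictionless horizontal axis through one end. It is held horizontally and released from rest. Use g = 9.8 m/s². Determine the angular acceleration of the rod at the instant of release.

α ≈ 14.7 rad/s²

About the pivot, I = (1/3)ML² = (1/3)(4.41)(1.00)² = 1.470 kg·m².
The weight acts at the center, a distance L/2 = 0.5000 m from the pivot; τ = Mg(L/2) = 21.61 N·m.
α = τ/I = 21.61/1.470 = 14.70 rad/s².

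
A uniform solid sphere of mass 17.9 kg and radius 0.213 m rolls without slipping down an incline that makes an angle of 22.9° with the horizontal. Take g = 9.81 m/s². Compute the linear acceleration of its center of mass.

a ≈ 2.73 m/s²

Translation along the incline: Mg sinθ − f = Ma.
Rotation about the center: fR = Iα with I = (2/5)MR². No-slip gives a = αR, so f = (I/R²)a = (2/5)M a.
Substituting: Mg sinθ = (1 + 0.4000)Ma, so a = g sinθ/(1 + 0.4000) = (9.81) sin 22.9° / 1.400 = 2.727 m/s².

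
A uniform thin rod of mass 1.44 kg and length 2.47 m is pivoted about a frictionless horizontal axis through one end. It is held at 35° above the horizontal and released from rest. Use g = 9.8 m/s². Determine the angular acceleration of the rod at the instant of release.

About the pivot, I = (1/3)ML² = (1/3)(1.44)(2.47)² = 2.928 kg·m².
The weight acts at the center, a distance L/2 = 1.235 m from the pivot; τ = Mg(L/2) cos 35° = 14.28 N·m.
α = τ/I = 14.28/2.928 = 4.875 rad/s².
(Equivalently α = (3g/(2L)) cos 35° = 4.875 rad/s².)

α ≈ 4.88 rad/s²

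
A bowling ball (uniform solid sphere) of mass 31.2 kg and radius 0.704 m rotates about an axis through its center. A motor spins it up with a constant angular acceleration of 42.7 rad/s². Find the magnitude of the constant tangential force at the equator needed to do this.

F ≈ 375 N

I = (2/5)MR² = (2/5)(31.2)(0.704)² = 6.185 kg·m².
The required torque is τ = Iα = (6.185)(42.70) = 264.1 N·m.
A tangential force at the equator gives τ = FR, so F = τ/R = 264.1/0.704 = 375.2 N.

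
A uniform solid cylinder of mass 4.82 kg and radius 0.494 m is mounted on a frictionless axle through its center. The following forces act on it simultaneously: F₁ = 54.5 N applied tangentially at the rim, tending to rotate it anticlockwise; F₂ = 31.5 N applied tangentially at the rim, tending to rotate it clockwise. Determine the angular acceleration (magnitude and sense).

α ≈ 19.3 rad/s², anticlockwise

I = ½MR² = (1/2)(4.82)(0.494)² = 0.5881 kg·m².
Taking anticlockwise as positive: τ₁ = +(54.5)(0.494) = +26.92 N·m; τ₂ = −(31.5)(0.494) = −15.56 N·m.
Net torque τ = 11.36 N·m.
α = τ/I = 11.36/0.5881 = 19.32 rad/s².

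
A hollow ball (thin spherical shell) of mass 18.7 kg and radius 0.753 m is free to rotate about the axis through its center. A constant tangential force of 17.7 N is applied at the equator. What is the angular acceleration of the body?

α ≈ 1.89 rad/s²

I = (2/3)MR² = (2/3)(18.7)(0.753)² = 7.069 kg·m².
τ = F R = (17.7)(0.753) = 13.33 N·m.
From τ = Iα: α = 13.33/7.069 = 1.886 rad/s².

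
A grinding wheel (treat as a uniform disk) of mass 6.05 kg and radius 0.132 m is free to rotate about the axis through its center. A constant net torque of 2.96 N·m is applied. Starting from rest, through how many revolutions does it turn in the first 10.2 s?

I = ½MR² = (1/2)(6.05)(0.132)² = 0.05271 kg·m².
α = τ/I = 2.96/0.05271 = 56.16 rad/s².
θ = ½αt² = ½(56.16)(10.2)² = 2921 rad.
Revolutions = θ/(2π) = 465.0.

≈ 465 revolutions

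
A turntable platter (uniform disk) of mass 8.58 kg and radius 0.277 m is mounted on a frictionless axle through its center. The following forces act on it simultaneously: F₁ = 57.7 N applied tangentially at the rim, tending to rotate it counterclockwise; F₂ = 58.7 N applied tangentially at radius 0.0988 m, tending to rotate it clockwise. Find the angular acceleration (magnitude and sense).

α ≈ 30.9 rad/s², counterclockwise

I = ½MR² = (1/2)(8.58)(0.277)² = 0.3292 kg·m².
Taking counterclockwise as positive: τ₁ = +(57.7)(0.277) = +15.98 N·m; τ₂ = −(58.7)(0.0988) = −5.800 N·m.
Net torque τ = 10.18 N·m.
α = τ/I = 10.18/0.3292 = 30.94 rad/s².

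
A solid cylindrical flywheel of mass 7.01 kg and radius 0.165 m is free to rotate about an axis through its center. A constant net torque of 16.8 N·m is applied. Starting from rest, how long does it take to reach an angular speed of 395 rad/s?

t ≈ 2.24 s

I = ½MR² = (1/2)(7.01)(0.165)² = 0.09542 kg·m².
α = τ/I = 16.8/0.09542 = 176.1 rad/s².
ω = αt ⇒ t = ω/α = 395/176.1 = 2.244 s.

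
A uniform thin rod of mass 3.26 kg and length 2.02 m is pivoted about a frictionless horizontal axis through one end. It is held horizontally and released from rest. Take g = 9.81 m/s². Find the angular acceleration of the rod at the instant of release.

α ≈ 7.28 rad/s²

About the pivot, I = (1/3)ML² = (1/3)(3.26)(2.02)² = 4.434 kg·m².
The weight acts at the center, a distance L/2 = 1.010 m from the pivot; τ = Mg(L/2) = 32.30 N·m.
α = τ/I = 32.30/4.434 = 7.285 rad/s².
(Equivalently α = (3g/(2L)) = 7.285 rad/s².)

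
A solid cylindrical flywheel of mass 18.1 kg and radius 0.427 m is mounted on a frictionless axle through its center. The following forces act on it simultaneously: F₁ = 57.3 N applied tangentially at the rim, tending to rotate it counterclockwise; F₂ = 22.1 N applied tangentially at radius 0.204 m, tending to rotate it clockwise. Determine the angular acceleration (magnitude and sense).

α ≈ 12.1 rad/s², counterclockwise

I = ½MR² = (1/2)(18.1)(0.427)² = 1.650 kg·m².
Taking counterclockwise as positive: τ₁ = +(57.3)(0.427) = +24.47 N·m; τ₂ = −(22.1)(0.204) = −4.508 N·m.
Net torque τ = 19.96 N·m.
α = τ/I = 19.96/1.650 = 12.10 rad/s².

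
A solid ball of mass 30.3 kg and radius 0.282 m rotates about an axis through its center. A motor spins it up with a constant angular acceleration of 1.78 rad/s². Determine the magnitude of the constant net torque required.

I = (2/5)MR² = (2/5)(30.3)(0.282)² = 0.9638 kg·m².
τ = Iα = (0.9638)(1.780) = 1.716 N·m.

τ ≈ 1.72 N·m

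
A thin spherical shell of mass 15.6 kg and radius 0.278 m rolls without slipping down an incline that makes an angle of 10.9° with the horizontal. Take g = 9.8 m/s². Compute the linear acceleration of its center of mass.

a ≈ 1.11 m/s²

Translation along the incline: Mg sinθ − f = Ma.
Rotation about the center: fR = Iα with I = (2/3)MR². No-slip gives a = αR, so f = (I/R²)a = (2/3)M a.
Substituting: Mg sinθ = (1 + 0.6667)Ma, so a = g sinθ/(1 + 0.6667) = (9.8) sin 10.9° / 1.667 = 1.112 m/s².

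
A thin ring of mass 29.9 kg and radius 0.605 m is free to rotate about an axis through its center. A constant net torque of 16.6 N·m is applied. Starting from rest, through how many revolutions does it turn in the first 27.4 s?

≈ 90.6 revolutions

I = MR² = (29.9)(0.605)² = 10.94 kg·m².
α = τ/I = 16.6/10.94 = 1.517 rad/s².
θ = ½αt² = ½(1.517)(27.4)² = 569.4 rad.
Revolutions = θ/(2π) = 90.62.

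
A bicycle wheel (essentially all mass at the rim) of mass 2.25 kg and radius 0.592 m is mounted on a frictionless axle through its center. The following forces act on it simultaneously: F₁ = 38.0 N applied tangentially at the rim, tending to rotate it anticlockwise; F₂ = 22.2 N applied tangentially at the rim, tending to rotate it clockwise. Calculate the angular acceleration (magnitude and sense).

I = MR² = (2.25)(0.592)² = 0.7885 kg·m².
Taking anticlockwise as positive: τ₁ = +(38.0)(0.592) = +22.50 N·m; τ₂ = −(22.2)(0.592) = −13.14 N·m.
Net torque τ = 9.354 N·m.
α = τ/I = 9.354/0.7885 = 11.86 rad/s².

α ≈ 11.9 rad/s², anticlockwise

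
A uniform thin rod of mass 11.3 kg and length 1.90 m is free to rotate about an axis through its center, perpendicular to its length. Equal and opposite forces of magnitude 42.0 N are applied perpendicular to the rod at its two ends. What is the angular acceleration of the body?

I = (1/12)ML² = (1/12)(11.3)(1.90)² = 3.399 kg·m².
The couple gives τ = F·(L/2) + F·(L/2) = F L = (42.0)(1.90) = 79.80 N·m.
From τ = Iα: α = 79.80/3.399 = 23.47 rad/s².

α ≈ 23.5 rad/s²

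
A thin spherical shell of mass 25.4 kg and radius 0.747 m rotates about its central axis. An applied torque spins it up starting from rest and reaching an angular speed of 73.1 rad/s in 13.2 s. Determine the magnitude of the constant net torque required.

I = (2/3)MR² = (2/3)(25.4)(0.747)² = 9.449 kg·m².
α = Δω/Δt = (73.1 − 0)/13.2 = 5.538 rad/s².
τ = Iα = (9.449)(5.538) = 52.33 N·m.

τ ≈ 52.3 N·m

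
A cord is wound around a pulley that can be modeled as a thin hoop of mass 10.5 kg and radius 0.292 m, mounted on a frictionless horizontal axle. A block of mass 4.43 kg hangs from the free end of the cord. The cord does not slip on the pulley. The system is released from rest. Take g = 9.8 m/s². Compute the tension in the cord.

I = MR² = (10.5)(0.292)² = 0.8953 kg·m².
Block: mg − T = ma. Pulley: TR = Iα. No-slip: a = αR, so T = (I/R²)a = 10.50·a.
Then mg = (m + 10.50)a, so a = (4.43)(9.8)/(4.43 + 10.50) = 2.908 m/s².
T = 10.50·a = 30.53 N.

T ≈ 30.5 N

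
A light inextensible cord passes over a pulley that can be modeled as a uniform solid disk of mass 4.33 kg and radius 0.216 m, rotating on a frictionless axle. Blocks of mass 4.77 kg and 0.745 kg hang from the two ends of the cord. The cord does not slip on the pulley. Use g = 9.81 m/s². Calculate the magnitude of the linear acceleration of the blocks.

I = ½MR² = (1/2)(4.33)(0.216)² = 0.1010 kg·m².
Heavier block: m₁g − T₁ = m₁a. Lighter block: T₂ − m₂g = m₂a.
Pulley: (T₁ − T₂)R = Iα = I(a/R), so T₁ − T₂ = (I/R²)a = (1/2)M_p a = 2.165·a.
Adding the three: (m₁ − m₂)g = (m₁ + m₂ + 2.165)a, so a = (4.77 − 0.745)(9.81)/(4.77 + 0.745 + 2.165) = 5.141 m/s².

a ≈ 5.14 m/s²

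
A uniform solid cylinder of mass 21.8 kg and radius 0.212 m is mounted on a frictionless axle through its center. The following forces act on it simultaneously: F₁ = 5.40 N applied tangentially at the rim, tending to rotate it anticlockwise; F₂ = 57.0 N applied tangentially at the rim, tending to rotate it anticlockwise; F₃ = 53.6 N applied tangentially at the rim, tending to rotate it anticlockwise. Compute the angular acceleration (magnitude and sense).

α ≈ 50.2 rad/s², anticlockwise

I = ½MR² = (1/2)(21.8)(0.212)² = 0.4899 kg·m².
Taking anticlockwise as positive: τ₁ = +(5.40)(0.212) = +1.145 N·m; τ₂ = +(57.0)(0.212) = +12.08 N·m; τ₃ = +(53.6)(0.212) = +11.36 N·m.
Net torque τ = 24.59 N·m.
α = τ/I = 24.59/0.4899 = 50.20 rad/s².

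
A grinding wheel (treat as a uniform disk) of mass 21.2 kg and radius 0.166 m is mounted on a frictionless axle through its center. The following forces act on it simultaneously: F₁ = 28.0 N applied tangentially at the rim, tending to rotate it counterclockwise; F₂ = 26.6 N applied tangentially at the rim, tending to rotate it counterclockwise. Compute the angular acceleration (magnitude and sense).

α ≈ 31.0 rad/s², counterclockwise

I = ½MR² = (1/2)(21.2)(0.166)² = 0.2921 kg·m².
Taking counterclockwise as positive: τ₁ = +(28.0)(0.166) = +4.648 N·m; τ₂ = +(26.6)(0.166) = +4.416 N·m.
Net torque τ = 9.064 N·m.
α = τ/I = 9.064/0.2921 = 31.03 rad/s².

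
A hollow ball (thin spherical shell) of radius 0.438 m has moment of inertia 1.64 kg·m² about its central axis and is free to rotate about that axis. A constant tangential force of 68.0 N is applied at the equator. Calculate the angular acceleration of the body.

τ = F R = (68.0)(0.438) = 29.78 N·m.
From τ = Iα: α = 29.78/1.640 = 18.16 rad/s².

α ≈ 18.2 rad/s²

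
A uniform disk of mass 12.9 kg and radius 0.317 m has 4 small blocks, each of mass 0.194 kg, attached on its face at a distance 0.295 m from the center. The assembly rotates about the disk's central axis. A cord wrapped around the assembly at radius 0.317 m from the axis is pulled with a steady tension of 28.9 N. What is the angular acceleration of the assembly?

I_disk = ½MR² = ½(12.9)(0.317)² = 0.6482 kg·m².
I_blocks = 4·m·r² = 4(0.194)(0.295)² = 0.06753 kg·m².
Total I = 0.7157 kg·m².
τ = F r = (28.9)(0.317) = 9.161 N·m.
α = τ/I = 9.161/0.7157 = 12.80 rad/s².

α ≈ 12.8 rad/s²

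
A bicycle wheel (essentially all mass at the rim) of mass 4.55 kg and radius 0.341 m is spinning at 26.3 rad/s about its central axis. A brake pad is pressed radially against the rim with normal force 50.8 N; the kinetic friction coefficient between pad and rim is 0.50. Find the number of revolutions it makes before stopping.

I = MR² = (4.55)(0.341)² = 0.5291 kg·m².
Friction force f = μN = (0.50)(50.8) = 25.40 N at the rim; torque magnitude τ = fR = 8.661 N·m, opposing ω.
|α| = τ/I = 8.661/0.5291 = 16.37 rad/s² (deceleration).
ω² = ω₀² − 2|α|θ with ω = 0 ⇒ θ = ω₀²/(2|α|) = 21.13 rad = 3.362 rev.

≈ 3.36 revolutions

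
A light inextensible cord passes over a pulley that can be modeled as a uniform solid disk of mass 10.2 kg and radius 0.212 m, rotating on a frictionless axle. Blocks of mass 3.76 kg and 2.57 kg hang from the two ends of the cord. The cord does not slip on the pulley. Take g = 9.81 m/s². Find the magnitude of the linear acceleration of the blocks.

I = ½MR² = (1/2)(10.2)(0.212)² = 0.2292 kg·m².
Heavier block: m₁g − T₁ = m₁a. Lighter block: T₂ − m₂g = m₂a.
Pulley: (T₁ − T₂)R = Iα = I(a/R), so T₁ − T₂ = (I/R²)a = (1/2)M_p a = 5.100·a.
Adding the three: (m₁ − m₂)g = (m₁ + m₂ + 5.100)a, so a = (3.76 − 2.57)(9.81)/(3.76 + 2.57 + 5.100) = 1.021 m/s².

a ≈ 1.02 m/s²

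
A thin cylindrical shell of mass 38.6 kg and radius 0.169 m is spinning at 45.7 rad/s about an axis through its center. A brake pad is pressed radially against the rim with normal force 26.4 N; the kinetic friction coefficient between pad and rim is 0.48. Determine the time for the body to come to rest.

t ≈ 23.5 s

I = MR² = (38.6)(0.169)² = 1.102 kg·m².
Friction force f = μN = (0.48)(26.4) = 12.67 N at the rim; torque magnitude τ = fR = 2.142 N·m, opposing ω.
|α| = τ/I = 2.142/1.102 = 1.943 rad/s² (deceleration).
0 = ω₀ − |α|t ⇒ t = ω₀/|α| = 45.7/1.943 = 23.53 s.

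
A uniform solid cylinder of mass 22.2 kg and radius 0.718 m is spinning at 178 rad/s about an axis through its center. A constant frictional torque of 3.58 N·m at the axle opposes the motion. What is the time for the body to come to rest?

I = ½MR² = (1/2)(22.2)(0.718)² = 5.722 kg·m².
The net torque has magnitude 3.58 N·m, opposing ω.
|α| = τ/I = 3.580/5.722 = 0.6256 rad/s² (deceleration).
0 = ω₀ − |α|t ⇒ t = ω₀/|α| = 178/0.6256 = 284.5 s.

t ≈ 285 s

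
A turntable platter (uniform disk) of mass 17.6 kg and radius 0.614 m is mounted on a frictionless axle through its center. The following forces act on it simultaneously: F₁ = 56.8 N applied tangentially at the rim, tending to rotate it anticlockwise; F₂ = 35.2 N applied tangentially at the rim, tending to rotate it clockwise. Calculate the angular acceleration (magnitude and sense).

α ≈ 4.00 rad/s², anticlockwise

I = ½MR² = (1/2)(17.6)(0.614)² = 3.318 kg·m².
Taking anticlockwise as positive: τ₁ = +(56.8)(0.614) = +34.88 N·m; τ₂ = −(35.2)(0.614) = −21.61 N·m.
Net torque τ = 13.26 N·m.
α = τ/I = 13.26/3.318 = 3.998 rad/s².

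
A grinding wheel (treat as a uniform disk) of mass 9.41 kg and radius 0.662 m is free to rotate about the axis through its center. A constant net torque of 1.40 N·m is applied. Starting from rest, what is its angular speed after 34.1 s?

I = ½MR² = (1/2)(9.41)(0.662)² = 2.062 kg·m².
α = τ/I = 1.40/2.062 = 0.6790 rad/s².
ω = ω₀ + αt = 0 + (0.6790)(34.1) = 23.15 rad/s.

ω ≈ 23.2 rad/s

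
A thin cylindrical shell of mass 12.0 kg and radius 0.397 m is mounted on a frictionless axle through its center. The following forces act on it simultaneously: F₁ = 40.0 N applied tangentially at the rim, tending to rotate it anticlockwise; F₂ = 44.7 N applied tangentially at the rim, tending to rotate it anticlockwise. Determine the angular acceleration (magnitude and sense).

α ≈ 17.8 rad/s², anticlockwise

I = MR² = (12.0)(0.397)² = 1.891 kg·m².
Taking anticlockwise as positive: τ₁ = +(40.0)(0.397) = +15.88 N·m; τ₂ = +(44.7)(0.397) = +17.75 N·m.
Net torque τ = 33.63 N·m.
α = τ/I = 33.63/1.891 = 17.78 rad/s².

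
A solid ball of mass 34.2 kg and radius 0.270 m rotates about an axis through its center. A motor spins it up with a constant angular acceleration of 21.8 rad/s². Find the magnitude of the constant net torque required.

τ ≈ 21.7 N·m

I = (2/5)MR² = (2/5)(34.2)(0.270)² = 0.9973 kg·m².
τ = Iα = (0.9973)(21.80) = 21.74 N·m.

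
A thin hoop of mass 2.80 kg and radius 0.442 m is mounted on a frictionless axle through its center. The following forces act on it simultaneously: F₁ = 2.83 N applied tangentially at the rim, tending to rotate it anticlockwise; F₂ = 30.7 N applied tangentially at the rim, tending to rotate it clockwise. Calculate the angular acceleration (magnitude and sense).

α ≈ 22.5 rad/s², clockwise

I = MR² = (2.80)(0.442)² = 0.5470 kg·m².
Taking anticlockwise as positive: τ₁ = +(2.83)(0.442) = +1.251 N·m; τ₂ = −(30.7)(0.442) = −13.57 N·m.
Net torque τ = -12.32 N·m.
α = τ/I = -12.32/0.5470 = -22.52 rad/s².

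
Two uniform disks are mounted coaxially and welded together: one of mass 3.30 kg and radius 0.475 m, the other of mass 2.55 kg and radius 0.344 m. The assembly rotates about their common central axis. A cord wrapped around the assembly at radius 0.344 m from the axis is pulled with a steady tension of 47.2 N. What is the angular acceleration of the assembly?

α ≈ 31.0 rad/s²

I = ½M₁R₁² + ½M₂R₂² = ½(3.30)(0.475)² + ½(2.55)(0.344)² = 0.5232 kg·m².
τ = F r = (47.2)(0.344) = 16.24 N·m.
α = τ/I = 16.24/0.5232 = 31.04 rad/s².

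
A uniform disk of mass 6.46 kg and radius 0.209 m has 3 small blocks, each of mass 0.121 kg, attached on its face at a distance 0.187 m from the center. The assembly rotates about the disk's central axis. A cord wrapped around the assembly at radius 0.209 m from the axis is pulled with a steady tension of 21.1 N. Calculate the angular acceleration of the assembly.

I_disk = ½MR² = ½(6.46)(0.209)² = 0.1411 kg·m².
I_blocks = 3·m·r² = 3(0.121)(0.187)² = 0.01269 kg·m².
Total I = 0.1538 kg·m².
τ = F r = (21.1)(0.209) = 4.410 N·m.
α = τ/I = 4.410/0.1538 = 28.68 rad/s².

α ≈ 28.7 rad/s²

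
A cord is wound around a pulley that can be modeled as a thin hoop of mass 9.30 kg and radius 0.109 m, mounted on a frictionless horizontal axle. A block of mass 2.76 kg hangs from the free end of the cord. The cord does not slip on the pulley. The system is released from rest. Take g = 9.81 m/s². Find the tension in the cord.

T ≈ 20.9 N

I = MR² = (9.30)(0.109)² = 0.1105 kg·m².
Block: mg − T = ma. Pulley: TR = Iα. No-slip: a = αR, so T = (I/R²)a = 9.300·a.
Then mg = (m + 9.300)a, so a = (2.76)(9.81)/(2.76 + 9.300) = 2.245 m/s².
T = 9.300·a = 20.88 N.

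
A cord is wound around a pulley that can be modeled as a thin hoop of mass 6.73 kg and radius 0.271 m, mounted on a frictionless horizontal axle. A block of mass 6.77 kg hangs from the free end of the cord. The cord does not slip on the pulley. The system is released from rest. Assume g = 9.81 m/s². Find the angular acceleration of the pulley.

I = MR² = (6.73)(0.271)² = 0.4943 kg·m².
Block: mg − T = ma. Pulley: TR = Iα. No-slip: a = αR, so T = (I/R²)a = 6.730·a.
Then mg = (m + 6.730)a, so a = (6.77)(9.81)/(6.77 + 6.730) = 4.920 m/s².
α = a/R = 4.920/0.271 = 18.15 rad/s².

α ≈ 18.2 rad/s²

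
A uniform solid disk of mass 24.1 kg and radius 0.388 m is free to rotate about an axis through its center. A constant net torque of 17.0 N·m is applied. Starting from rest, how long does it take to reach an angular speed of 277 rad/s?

I = ½MR² = (1/2)(24.1)(0.388)² = 1.814 kg·m².
α = τ/I = 17.0/1.814 = 9.371 rad/s².
ω = αt ⇒ t = ω/α = 277/9.371 = 29.56 s.

t ≈ 29.6 s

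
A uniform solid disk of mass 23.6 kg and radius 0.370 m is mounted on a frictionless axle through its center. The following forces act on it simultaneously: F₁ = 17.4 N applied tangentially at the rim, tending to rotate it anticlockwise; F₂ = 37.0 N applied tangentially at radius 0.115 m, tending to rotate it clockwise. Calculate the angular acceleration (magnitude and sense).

I = ½MR² = (1/2)(23.6)(0.370)² = 1.615 kg·m².
Taking anticlockwise as positive: τ₁ = +(17.4)(0.370) = +6.438 N·m; τ₂ = −(37.0)(0.115) = −4.255 N·m.
Net torque τ = 2.183 N·m.
α = τ/I = 2.183/1.615 = 1.351 rad/s².

α ≈ 1.35 rad/s², anticlockwise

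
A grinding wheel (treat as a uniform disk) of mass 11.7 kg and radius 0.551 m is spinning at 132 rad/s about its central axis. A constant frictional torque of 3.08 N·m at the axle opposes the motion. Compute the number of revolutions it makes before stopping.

I = ½MR² = (1/2)(11.7)(0.551)² = 1.776 kg·m².
The net torque has magnitude 3.08 N·m, opposing ω.
|α| = τ/I = 3.080/1.776 = 1.734 rad/s² (deceleration).
ω² = ω₀² − 2|α|θ with ω = 0 ⇒ θ = ω₀²/(2|α|) = 5024 rad = 799.6 rev.

≈ 800 revolutions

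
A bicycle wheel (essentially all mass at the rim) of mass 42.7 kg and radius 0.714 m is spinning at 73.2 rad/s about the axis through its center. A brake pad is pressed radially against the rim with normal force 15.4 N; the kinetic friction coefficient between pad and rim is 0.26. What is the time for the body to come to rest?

I = MR² = (42.7)(0.714)² = 21.77 kg·m².
Friction force f = μN = (0.26)(15.4) = 4.004 N at the rim; torque magnitude τ = fR = 2.859 N·m, opposing ω.
|α| = τ/I = 2.859/21.77 = 0.1313 rad/s² (deceleration).
0 = ω₀ − |α|t ⇒ t = ω₀/|α| = 73.2/0.1313 = 557.4 s.

t ≈ 557 s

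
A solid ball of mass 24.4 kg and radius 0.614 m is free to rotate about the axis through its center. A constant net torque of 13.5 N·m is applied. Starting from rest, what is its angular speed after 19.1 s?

I = (2/5)MR² = (2/5)(24.4)(0.614)² = 3.679 kg·m².
α = τ/I = 13.5/3.679 = 3.669 rad/s².
ω = ω₀ + αt = 0 + (3.669)(19.1) = 70.08 rad/s.

ω ≈ 70.1 rad/s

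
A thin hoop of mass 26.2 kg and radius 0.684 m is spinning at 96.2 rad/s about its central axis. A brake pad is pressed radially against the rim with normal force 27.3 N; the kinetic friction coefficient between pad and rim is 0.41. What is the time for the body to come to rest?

t ≈ 154 s

I = MR² = (26.2)(0.684)² = 12.26 kg·m².
Friction force f = μN = (0.41)(27.3) = 11.19 N at the rim; torque magnitude τ = fR = 7.656 N·m, opposing ω.
|α| = τ/I = 7.656/12.26 = 0.6246 rad/s² (deceleration).
0 = ω₀ − |α|t ⇒ t = ω₀/|α| = 96.2/0.6246 = 154.0 s.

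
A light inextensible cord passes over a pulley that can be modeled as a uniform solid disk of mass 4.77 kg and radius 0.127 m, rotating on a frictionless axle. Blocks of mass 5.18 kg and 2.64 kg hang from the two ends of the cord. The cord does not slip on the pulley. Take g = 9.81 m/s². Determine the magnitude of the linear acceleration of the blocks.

a ≈ 2.44 m/s²

I = ½MR² = (1/2)(4.77)(0.127)² = 0.03847 kg·m².
Heavier block: m₁g − T₁ = m₁a. Lighter block: T₂ − m₂g = m₂a.
Pulley: (T₁ − T₂)R = Iα = I(a/R), so T₁ − T₂ = (I/R²)a = (1/2)M_p a = 2.385·a.
Adding the three: (m₁ − m₂)g = (m₁ + m₂ + 2.385)a, so a = (5.18 − 2.64)(9.81)/(5.18 + 2.64 + 2.385) = 2.442 m/s².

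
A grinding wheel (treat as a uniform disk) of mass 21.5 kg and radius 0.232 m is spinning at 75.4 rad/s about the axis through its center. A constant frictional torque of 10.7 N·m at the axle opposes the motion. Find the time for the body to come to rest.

I = ½MR² = (1/2)(21.5)(0.232)² = 0.5786 kg·m².
The net torque has magnitude 10.7 N·m, opposing ω.
|α| = τ/I = 10.70/0.5786 = 18.49 rad/s² (deceleration).
0 = ω₀ − |α|t ⇒ t = ω₀/|α| = 75.4/18.49 = 4.077 s.

t ≈ 4.08 s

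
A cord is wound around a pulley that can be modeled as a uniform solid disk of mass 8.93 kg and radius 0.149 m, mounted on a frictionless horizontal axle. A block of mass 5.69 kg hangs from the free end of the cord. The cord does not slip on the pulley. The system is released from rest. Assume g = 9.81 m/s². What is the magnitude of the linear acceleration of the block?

I = ½MR² = (1/2)(8.93)(0.149)² = 0.09913 kg·m².
Block: mg − T = ma. Pulley: TR = Iα. No-slip: a = αR, so T = (I/R²)a = 4.465·a.
Then mg = (m + 4.465)a, so a = (5.69)(9.81)/(5.69 + 4.465) = 5.497 m/s².

a ≈ 5.50 m/s²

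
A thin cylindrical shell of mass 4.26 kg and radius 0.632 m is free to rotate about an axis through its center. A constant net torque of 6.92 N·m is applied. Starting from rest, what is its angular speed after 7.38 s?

I = MR² = (4.26)(0.632)² = 1.702 kg·m².
α = τ/I = 6.92/1.702 = 4.067 rad/s².
ω = ω₀ + αt = 0 + (4.067)(7.38) = 30.01 rad/s.

ω ≈ 30.0 rad/s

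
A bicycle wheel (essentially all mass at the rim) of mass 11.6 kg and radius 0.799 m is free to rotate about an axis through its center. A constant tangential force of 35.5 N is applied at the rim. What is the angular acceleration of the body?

α ≈ 3.83 rad/s²

I = MR² = (11.6)(0.799)² = 7.405 kg·m².
τ = F R = (35.5)(0.799) = 28.36 N·m.
From τ = Iα: α = 28.36/7.405 = 3.830 rad/s².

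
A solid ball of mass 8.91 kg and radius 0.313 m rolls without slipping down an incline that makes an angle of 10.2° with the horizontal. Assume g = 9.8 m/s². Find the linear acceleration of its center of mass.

a ≈ 1.24 m/s²

Translation along the incline: Mg sinθ − f = Ma.
Rotation about the center: fR = Iα with I = (2/5)MR². No-slip gives a = αR, so f = (I/R²)a = (2/5)M a.
Substituting: Mg sinθ = (1 + 0.4000)Ma, so a = g sinθ/(1 + 0.4000) = (9.8) sin 10.2° / 1.400 = 1.240 m/s².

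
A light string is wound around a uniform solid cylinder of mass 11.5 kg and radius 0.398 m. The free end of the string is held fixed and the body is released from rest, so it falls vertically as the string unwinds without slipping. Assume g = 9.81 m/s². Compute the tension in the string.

T ≈ 37.6 N

Translation: Mg − T = Ma. Rotation about the center: TR = Iα with I = ½MR².
With a = αR: T = (I/R²)a = (1/2)M a, so Mg = (1 + 0.5000)Ma.
a = g/(1 + 0.5000) = 9.81/1.500 = 6.540 m/s².
T = 0.5000·M·a = (0.5000)(11.5)(6.540) = 37.60 N.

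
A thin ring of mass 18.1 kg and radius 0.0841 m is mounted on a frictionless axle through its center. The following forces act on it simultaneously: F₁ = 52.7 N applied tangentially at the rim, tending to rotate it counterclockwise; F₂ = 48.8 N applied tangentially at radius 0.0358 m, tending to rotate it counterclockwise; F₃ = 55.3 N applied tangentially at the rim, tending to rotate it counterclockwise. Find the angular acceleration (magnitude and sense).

α ≈ 84.6 rad/s², counterclockwise

I = MR² = (18.1)(0.0841)² = 0.1280 kg·m².
Taking counterclockwise as positive: τ₁ = +(52.7)(0.0841) = +4.432 N·m; τ₂ = +(48.8)(0.0358) = +1.747 N·m; τ₃ = +(55.3)(0.0841) = +4.651 N·m.
Net torque τ = 10.83 N·m.
α = τ/I = 10.83/0.1280 = 84.60 rad/s².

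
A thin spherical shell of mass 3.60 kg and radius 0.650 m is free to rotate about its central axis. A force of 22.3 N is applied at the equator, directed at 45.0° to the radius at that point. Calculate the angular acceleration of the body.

α ≈ 10.1 rad/s²

I = (2/3)MR² = (2/3)(3.60)(0.650)² = 1.014 kg·m².
Only the tangential component produces torque: τ = F R sinθ = (22.3)(0.650) sin 45.0° = 10.25 N·m.
Newton's second law for rotation, τ = Iα, gives α = τ/I = 10.25/1.014 = 10.11 rad/s².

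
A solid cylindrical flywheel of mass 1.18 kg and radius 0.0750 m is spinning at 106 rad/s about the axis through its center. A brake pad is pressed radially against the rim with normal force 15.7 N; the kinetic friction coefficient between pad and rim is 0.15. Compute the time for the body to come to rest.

I = ½MR² = (1/2)(1.18)(0.0750)² = 0.003319 kg·m².
Friction force f = μN = (0.15)(15.7) = 2.355 N at the rim; torque magnitude τ = fR = 0.1766 N·m, opposing ω.
|α| = τ/I = 0.1766/0.003319 = 53.22 rad/s² (deceleration).
0 = ω₀ − |α|t ⇒ t = ω₀/|α| = 106/53.22 = 1.992 s.

t ≈ 1.99 s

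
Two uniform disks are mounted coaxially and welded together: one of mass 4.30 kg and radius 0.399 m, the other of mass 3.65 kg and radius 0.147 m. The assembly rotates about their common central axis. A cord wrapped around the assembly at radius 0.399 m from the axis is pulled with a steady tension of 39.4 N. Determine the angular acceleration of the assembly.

α ≈ 41.2 rad/s²

I = ½M₁R₁² + ½M₂R₂² = ½(4.30)(0.399)² + ½(3.65)(0.147)² = 0.3817 kg·m².
τ = F r = (39.4)(0.399) = 15.72 N·m.
α = τ/I = 15.72/0.3817 = 41.18 rad/s².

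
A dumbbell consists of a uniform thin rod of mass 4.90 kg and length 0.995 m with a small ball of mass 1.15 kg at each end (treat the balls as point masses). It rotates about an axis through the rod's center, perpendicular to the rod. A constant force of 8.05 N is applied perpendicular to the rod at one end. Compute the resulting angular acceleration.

I_rod = (1/12)ML² = (1/12)(4.90)(0.995)² = 0.4043 kg·m².
I_balls = 2·m·(L/2)² = 2(1.15)(0.4975)² = 0.5693 kg·m².
Total I = 0.9735 kg·m².
τ = F·(L/2) = (8.05)(0.497) = 4.005 N·m.
α = τ/I = 4.005/0.9735 = 4.114 rad/s².

α ≈ 4.11 rad/s²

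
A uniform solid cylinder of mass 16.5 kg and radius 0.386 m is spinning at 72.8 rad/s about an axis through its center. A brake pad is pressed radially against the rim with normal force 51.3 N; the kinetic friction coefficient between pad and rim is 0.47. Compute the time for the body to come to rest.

I = ½MR² = (1/2)(16.5)(0.386)² = 1.229 kg·m².
Friction force f = μN = (0.47)(51.3) = 24.11 N at the rim; torque magnitude τ = fR = 9.307 N·m, opposing ω.
|α| = τ/I = 9.307/1.229 = 7.571 rad/s² (deceleration).
0 = ω₀ − |α|t ⇒ t = ω₀/|α| = 72.8/7.571 = 9.615 s.

t ≈ 9.62 s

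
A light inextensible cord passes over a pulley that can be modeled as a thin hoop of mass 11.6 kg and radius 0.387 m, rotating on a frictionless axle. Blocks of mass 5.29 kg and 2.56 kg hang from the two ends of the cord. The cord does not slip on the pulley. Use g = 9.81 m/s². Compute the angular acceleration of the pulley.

α ≈ 3.56 rad/s²

I = MR² = (11.6)(0.387)² = 1.737 kg·m².
Heavier block: m₁g − T₁ = m₁a. Lighter block: T₂ − m₂g = m₂a.
Pulley: (T₁ − T₂)R = Iα = I(a/R), so T₁ − T₂ = (I/R²)a = 1·M_p a = 11.60·a.
Adding the three: (m₁ − m₂)g = (m₁ + m₂ + 11.60)a, so a = (5.29 − 2.56)(9.81)/(5.29 + 2.56 + 11.60) = 1.377 m/s².
α = a/R = 1.377/0.387 = 3.558 rad/s².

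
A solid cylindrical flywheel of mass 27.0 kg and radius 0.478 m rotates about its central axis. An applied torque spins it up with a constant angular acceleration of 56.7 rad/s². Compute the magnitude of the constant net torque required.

I = ½MR² = (1/2)(27.0)(0.478)² = 3.085 kg·m².
τ = Iα = (3.085)(56.70) = 174.9 N·m.

τ ≈ 175 N·m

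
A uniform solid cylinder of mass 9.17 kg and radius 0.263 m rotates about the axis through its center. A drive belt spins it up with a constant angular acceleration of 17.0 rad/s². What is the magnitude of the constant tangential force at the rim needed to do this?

F ≈ 20.5 N

I = ½MR² = (1/2)(9.17)(0.263)² = 0.3171 kg·m².
The required torque is τ = Iα = (0.3171)(17.00) = 5.391 N·m.
A tangential force at the rim gives τ = FR, so F = τ/R = 5.391/0.263 = 20.50 N.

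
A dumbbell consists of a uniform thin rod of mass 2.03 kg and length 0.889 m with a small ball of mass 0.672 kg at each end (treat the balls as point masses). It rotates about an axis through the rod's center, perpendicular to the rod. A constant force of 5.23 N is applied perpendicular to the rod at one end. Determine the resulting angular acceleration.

I_rod = (1/12)ML² = (1/12)(2.03)(0.889)² = 0.1337 kg·m².
I_balls = 2·m·(L/2)² = 2(0.672)(0.4445)² = 0.2655 kg·m².
Total I = 0.3992 kg·m².
τ = F·(L/2) = (5.23)(0.445) = 2.325 N·m.
α = τ/I = 2.325/0.3992 = 5.823 rad/s².

α ≈ 5.82 rad/s²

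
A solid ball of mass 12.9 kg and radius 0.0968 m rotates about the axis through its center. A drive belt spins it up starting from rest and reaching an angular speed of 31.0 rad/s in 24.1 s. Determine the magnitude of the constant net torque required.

I = (2/5)MR² = (2/5)(12.9)(0.0968)² = 0.04835 kg·m².
α = Δω/Δt = (31.0 − 0)/24.1 = 1.286 rad/s².
τ = Iα = (0.04835)(1.286) = 0.06219 N·m.

τ ≈ 0.0622 N·m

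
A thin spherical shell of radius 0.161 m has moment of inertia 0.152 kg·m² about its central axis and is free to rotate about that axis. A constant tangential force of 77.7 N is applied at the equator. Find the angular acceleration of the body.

α ≈ 82.3 rad/s²

τ = F R = (77.7)(0.161) = 12.51 N·m.
Newton's second law for rotation, τ = Iα, gives α = τ/I = 12.51/0.1520 = 82.30 rad/s².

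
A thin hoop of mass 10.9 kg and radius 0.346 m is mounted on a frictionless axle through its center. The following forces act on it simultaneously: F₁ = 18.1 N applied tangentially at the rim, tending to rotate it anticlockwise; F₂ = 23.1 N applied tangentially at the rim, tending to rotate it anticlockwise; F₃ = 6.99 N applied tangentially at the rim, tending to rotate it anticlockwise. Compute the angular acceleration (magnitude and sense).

I = MR² = (10.9)(0.346)² = 1.305 kg·m².
Taking anticlockwise as positive: τ₁ = +(18.1)(0.346) = +6.263 N·m; τ₂ = +(23.1)(0.346) = +7.993 N·m; τ₃ = +(6.99)(0.346) = +2.419 N·m.
Net torque τ = 16.67 N·m.
α = τ/I = 16.67/1.305 = 12.78 rad/s².

α ≈ 12.8 rad/s², anticlockwise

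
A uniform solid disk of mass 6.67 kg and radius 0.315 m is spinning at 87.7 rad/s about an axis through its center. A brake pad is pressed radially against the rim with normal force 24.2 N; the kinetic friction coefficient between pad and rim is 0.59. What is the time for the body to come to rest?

I = ½MR² = (1/2)(6.67)(0.315)² = 0.3309 kg·m².
Friction force f = μN = (0.59)(24.2) = 14.28 N at the rim; torque magnitude τ = fR = 4.498 N·m, opposing ω.
|α| = τ/I = 4.498/0.3309 = 13.59 rad/s² (deceleration).
0 = ω₀ − |α|t ⇒ t = ω₀/|α| = 87.7/13.59 = 6.453 s.

t ≈ 6.45 s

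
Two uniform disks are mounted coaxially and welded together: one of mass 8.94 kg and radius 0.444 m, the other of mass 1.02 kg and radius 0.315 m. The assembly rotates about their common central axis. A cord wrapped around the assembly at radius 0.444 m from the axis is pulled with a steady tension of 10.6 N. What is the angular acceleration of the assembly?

I = ½M₁R₁² + ½M₂R₂² = ½(8.94)(0.444)² + ½(1.02)(0.315)² = 0.9318 kg·m².
τ = F r = (10.6)(0.444) = 4.706 N·m.
α = τ/I = 4.706/0.9318 = 5.051 rad/s².

α ≈ 5.05 rad/s²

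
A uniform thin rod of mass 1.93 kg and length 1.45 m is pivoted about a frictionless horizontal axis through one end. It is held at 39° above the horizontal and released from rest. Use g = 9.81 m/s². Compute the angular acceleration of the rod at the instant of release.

α ≈ 7.89 rad/s²

About the pivot, I = (1/3)ML² = (1/3)(1.93)(1.45)² = 1.353 kg·m².
The weight acts at the center, a distance L/2 = 0.7250 m from the pivot; τ = Mg(L/2) cos 39° = 10.67 N·m.
α = τ/I = 10.67/1.353 = 7.887 rad/s².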